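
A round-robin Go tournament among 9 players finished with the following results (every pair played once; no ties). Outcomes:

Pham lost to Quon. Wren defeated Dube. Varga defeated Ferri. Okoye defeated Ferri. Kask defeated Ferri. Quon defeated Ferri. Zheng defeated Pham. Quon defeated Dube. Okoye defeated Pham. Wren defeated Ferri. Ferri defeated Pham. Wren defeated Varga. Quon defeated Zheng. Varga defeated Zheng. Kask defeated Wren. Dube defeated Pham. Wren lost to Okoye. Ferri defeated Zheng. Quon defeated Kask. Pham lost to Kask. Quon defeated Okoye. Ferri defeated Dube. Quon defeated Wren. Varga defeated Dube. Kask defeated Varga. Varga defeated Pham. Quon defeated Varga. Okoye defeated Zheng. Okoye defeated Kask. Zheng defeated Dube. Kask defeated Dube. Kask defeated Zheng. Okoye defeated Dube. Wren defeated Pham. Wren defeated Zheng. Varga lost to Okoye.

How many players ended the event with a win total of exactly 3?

1

Win totals: Kask 6, Pham 0, Zheng 2, Okoye 7, Wren 5, Varga 4, Quon 8, Dube 1, Ferri 3.
Exactly 3: Ferri — 1 player.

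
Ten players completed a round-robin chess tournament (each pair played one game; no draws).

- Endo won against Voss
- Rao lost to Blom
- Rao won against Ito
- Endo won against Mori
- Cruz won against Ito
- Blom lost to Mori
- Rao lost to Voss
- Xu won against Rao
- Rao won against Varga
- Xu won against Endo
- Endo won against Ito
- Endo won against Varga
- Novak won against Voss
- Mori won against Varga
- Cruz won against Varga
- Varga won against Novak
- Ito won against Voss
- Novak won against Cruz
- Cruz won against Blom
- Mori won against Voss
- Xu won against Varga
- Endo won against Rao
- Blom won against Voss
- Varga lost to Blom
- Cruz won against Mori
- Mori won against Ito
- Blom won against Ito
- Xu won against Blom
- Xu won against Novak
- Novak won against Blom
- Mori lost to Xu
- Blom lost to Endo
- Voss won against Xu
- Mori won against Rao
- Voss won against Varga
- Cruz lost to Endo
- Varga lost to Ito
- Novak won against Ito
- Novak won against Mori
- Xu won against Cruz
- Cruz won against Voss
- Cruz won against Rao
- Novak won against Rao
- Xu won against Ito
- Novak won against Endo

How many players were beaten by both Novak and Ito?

Novak beat: Mori, Ito, Rao, Endo, Cruz, Blom, Voss.
Ito beat: Varga, Voss.
Both beat: Voss — 1.

1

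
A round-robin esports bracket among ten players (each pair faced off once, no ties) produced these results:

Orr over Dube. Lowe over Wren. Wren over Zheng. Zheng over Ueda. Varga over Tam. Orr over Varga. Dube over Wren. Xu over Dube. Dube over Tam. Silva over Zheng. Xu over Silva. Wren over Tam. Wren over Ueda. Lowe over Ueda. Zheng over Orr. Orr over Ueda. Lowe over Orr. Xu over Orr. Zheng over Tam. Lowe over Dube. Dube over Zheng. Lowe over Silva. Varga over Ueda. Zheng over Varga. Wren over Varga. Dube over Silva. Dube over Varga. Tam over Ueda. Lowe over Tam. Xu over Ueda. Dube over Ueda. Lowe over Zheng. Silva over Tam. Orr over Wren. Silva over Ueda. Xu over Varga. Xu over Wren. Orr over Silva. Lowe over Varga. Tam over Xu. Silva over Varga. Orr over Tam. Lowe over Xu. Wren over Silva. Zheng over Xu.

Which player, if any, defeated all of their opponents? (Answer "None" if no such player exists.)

Lowe

Lowe has 9 wins out of 9 opponents — a perfect record.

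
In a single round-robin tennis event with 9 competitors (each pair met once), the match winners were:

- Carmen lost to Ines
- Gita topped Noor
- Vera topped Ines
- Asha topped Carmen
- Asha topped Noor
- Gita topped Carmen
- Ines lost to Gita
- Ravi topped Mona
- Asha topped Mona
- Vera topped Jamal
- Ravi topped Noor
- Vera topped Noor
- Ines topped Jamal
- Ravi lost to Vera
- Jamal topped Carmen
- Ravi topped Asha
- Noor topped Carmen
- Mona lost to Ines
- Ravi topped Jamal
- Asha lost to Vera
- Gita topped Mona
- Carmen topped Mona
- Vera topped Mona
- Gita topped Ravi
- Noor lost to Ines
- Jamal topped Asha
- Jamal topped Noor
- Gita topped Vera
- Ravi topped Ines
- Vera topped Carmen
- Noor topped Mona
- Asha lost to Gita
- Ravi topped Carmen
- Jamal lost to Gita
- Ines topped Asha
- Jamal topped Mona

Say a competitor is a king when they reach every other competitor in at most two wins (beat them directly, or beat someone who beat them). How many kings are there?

Ines cannot reach Gita, Vera, Ravi in two steps.
Gita reaches everyone (king).
Asha cannot reach Ines, Gita, Vera, Jamal, Ravi in two steps.
Mona cannot reach Ines, Gita, Asha, Vera, Jamal, Carmen, Noor, Ravi in two steps.
Vera cannot reach Gita in two steps.
Jamal cannot reach Ines, Gita, Vera, Ravi in two steps.
Carmen cannot reach Ines, Gita, Asha, Vera, Jamal, Noor, Ravi in two steps.
Noor cannot reach Ines, Gita, Asha, Vera, Jamal, Ravi in two steps.
Ravi cannot reach Gita, Vera in two steps.
Kings: Gita — 1.

1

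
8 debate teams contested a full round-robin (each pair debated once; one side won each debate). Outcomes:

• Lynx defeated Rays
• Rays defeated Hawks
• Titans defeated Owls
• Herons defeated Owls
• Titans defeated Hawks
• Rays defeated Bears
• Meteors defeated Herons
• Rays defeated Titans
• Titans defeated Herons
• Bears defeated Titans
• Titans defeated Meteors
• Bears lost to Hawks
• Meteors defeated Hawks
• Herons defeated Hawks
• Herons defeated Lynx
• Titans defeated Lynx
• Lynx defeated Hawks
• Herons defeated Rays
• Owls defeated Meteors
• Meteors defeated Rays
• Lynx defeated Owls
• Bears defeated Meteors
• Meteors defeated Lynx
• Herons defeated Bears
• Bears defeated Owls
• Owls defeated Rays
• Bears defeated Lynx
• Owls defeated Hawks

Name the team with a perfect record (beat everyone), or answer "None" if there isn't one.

Highest win total is Titans with 5 (out of 7 possible).
Titans lost to Bears, Rays, so no team went undefeated.

None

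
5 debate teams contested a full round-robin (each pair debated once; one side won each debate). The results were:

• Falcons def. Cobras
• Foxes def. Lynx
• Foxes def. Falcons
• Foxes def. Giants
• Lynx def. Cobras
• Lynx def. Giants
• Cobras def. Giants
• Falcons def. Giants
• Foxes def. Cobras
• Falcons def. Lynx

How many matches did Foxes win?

4

Foxes' results: beat Cobras, Giants, Lynx, Falcons; lost to no one.
That is 4 wins.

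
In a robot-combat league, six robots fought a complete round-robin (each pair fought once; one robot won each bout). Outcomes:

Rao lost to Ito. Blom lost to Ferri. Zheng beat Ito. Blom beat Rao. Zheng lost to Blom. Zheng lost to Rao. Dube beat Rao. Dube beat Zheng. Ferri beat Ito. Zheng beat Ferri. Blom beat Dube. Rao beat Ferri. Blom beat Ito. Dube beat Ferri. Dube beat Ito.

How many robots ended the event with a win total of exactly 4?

Win totals: Zheng 2, Ito 1, Dube 4, Rao 2, Ferri 2, Blom 4.
Exactly 4: Dube, Blom — 2 robots.

2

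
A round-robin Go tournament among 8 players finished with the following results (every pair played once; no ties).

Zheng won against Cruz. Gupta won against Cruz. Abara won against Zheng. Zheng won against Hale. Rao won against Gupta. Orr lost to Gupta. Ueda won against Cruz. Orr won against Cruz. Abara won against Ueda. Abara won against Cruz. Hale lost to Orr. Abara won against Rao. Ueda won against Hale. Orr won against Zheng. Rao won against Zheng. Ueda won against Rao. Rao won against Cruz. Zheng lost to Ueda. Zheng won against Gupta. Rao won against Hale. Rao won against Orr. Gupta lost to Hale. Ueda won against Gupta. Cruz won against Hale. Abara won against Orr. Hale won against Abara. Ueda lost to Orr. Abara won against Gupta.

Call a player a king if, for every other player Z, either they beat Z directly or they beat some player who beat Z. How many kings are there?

5

Cruz cannot reach Rao, Zheng, Orr, Ueda in two steps.
Hale reaches everyone (king).
Rao reaches everyone (king).
Zheng cannot reach Rao, Ueda in two steps.
Abara reaches everyone (king).
Gupta cannot reach Rao, Abara in two steps.
Orr reaches everyone (king).
Ueda reaches everyone (king).
Kings: Hale, Rao, Abara, Orr, Ueda — 5.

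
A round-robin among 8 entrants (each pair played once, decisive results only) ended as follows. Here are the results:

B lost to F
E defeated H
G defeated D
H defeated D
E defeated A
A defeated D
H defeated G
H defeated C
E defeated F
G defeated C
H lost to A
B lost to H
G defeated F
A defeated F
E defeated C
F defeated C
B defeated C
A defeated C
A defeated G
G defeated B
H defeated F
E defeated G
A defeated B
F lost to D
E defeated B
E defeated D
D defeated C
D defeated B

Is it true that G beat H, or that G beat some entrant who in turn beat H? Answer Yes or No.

No

G did not beat H directly.
G beat B, C, D, F, but each of them lost to H. No two-step path.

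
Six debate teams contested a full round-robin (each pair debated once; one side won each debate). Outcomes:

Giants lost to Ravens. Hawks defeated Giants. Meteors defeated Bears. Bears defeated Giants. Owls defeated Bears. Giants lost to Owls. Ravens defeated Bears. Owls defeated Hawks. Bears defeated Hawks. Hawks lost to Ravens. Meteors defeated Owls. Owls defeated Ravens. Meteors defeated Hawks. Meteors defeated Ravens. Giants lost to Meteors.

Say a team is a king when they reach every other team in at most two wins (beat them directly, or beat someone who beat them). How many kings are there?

1

Giants cannot reach Owls, Ravens, Bears, Meteors, Hawks in two steps.
Owls cannot reach Meteors in two steps.
Ravens cannot reach Owls, Meteors in two steps.
Bears cannot reach Owls, Ravens, Meteors in two steps.
Meteors reaches everyone (king).
Hawks cannot reach Owls, Ravens, Bears, Meteors in two steps.
Kings: Meteors — 1.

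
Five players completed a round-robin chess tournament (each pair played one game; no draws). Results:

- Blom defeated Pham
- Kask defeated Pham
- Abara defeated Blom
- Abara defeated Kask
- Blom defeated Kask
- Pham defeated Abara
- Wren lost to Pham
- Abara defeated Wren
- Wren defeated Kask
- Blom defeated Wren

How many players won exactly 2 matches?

1

Win totals: Wren 1, Kask 1, Blom 3, Abara 3, Pham 2.
Exactly 2: Pham — 1 player.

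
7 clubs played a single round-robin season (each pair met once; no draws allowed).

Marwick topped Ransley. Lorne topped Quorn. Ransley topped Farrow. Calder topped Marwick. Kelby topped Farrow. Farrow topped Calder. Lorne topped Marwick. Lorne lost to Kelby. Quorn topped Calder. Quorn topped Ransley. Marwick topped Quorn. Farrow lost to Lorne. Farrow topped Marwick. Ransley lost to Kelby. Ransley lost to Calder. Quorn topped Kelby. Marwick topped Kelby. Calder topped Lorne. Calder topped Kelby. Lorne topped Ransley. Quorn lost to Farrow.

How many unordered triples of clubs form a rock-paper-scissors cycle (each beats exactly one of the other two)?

11

Win totals: Calder 4, Ransley 1, Kelby 3, Marwick 3, Quorn 3, Farrow 3, Lorne 4.
A club with w wins dominates both others in C(w,2) triples; summing gives 6 + 0 + 3 + 3 + 3 + 3 + 6 = 24 transitive triples.
Total triples C(7,3) = 35, so cyclic triples = 35 − 24 = 11.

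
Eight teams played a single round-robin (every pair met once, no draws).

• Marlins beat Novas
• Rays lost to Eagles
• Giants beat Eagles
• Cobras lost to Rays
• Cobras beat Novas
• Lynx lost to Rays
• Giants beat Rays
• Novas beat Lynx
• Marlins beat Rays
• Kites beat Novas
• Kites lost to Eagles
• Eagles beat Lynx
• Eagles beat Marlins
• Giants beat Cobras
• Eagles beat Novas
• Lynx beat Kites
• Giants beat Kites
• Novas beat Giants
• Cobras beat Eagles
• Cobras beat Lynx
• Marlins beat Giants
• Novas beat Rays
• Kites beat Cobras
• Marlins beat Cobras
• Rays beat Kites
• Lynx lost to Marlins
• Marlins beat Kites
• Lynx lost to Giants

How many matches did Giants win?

Giants' results: beat Cobras, Lynx, Rays, Eagles, Kites; lost to Marlins, Novas.
That is 5 wins.

5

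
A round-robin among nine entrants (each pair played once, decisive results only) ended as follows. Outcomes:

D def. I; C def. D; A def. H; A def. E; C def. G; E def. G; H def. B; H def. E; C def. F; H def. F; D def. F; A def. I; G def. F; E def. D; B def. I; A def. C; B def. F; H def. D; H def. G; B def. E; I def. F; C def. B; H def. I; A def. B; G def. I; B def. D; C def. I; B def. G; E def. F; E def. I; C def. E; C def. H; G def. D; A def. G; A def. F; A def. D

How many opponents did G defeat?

G's results: beat D, F, I; lost to A, B, C, E, H.
That is 3 wins.

3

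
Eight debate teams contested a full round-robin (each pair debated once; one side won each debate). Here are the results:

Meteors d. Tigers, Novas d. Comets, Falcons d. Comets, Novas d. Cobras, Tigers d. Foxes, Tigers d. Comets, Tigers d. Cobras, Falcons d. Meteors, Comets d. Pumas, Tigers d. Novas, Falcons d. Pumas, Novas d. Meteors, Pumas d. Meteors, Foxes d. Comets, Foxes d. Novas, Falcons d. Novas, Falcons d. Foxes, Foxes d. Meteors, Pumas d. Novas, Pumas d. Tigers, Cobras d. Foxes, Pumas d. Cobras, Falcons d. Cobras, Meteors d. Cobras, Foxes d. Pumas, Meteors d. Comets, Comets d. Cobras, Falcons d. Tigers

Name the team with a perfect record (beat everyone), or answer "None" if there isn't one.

Falcons

Falcons has 7 wins out of 7 opponents — a perfect record.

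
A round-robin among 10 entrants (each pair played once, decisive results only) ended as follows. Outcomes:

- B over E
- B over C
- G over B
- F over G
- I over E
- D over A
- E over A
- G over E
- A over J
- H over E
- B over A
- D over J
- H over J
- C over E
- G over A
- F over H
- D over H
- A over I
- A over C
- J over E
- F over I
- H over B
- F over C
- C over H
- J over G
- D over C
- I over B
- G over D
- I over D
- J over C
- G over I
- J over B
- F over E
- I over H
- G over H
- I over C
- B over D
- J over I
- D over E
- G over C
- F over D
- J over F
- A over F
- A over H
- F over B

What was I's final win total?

I's results: beat B, C, D, E, H; lost to A, F, G, J.
That is 5 wins.

5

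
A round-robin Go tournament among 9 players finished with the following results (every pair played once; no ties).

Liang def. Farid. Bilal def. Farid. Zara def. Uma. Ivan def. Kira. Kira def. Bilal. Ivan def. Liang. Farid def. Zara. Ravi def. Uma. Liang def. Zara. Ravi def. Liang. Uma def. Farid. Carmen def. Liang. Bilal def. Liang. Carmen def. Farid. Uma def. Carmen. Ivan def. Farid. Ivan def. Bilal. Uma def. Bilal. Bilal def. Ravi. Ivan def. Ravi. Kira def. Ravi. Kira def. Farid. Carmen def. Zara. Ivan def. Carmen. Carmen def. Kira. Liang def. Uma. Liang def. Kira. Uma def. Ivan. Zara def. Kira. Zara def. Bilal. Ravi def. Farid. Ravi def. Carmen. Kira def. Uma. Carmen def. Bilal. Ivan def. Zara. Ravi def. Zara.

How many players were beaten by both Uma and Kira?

Uma beat: Farid, Bilal, Ivan, Carmen.
Kira beat: Farid, Bilal, Uma, Ravi.
Both beat: Farid, Bilal — 2.

2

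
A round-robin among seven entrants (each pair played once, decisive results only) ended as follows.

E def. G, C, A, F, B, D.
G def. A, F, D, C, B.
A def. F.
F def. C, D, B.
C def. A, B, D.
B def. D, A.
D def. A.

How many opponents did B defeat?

2

B's results: beat A, D; lost to C, E, F, G.
That is 2 wins.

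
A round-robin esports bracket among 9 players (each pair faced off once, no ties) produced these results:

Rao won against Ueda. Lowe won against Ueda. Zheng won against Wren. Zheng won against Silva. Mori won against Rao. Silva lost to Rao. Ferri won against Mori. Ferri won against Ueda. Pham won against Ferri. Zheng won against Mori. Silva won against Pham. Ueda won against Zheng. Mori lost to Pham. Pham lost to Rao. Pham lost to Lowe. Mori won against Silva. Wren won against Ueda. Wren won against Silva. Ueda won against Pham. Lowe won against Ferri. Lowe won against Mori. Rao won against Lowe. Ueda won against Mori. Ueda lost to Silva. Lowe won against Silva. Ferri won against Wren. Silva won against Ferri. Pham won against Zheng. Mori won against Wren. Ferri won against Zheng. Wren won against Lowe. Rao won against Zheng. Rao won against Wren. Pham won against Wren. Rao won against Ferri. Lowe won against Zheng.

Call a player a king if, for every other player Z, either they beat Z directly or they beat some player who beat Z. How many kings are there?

6

Silva cannot reach Rao, Lowe in two steps.
Zheng reaches everyone (king).
Ueda cannot reach Lowe in two steps.
Mori reaches everyone (king).
Rao reaches everyone (king).
Ferri reaches everyone (king).
Pham reaches everyone (king).
Lowe reaches everyone (king).
Wren cannot reach Rao in two steps.
Kings: Zheng, Mori, Rao, Ferri, Pham, Lowe — 6.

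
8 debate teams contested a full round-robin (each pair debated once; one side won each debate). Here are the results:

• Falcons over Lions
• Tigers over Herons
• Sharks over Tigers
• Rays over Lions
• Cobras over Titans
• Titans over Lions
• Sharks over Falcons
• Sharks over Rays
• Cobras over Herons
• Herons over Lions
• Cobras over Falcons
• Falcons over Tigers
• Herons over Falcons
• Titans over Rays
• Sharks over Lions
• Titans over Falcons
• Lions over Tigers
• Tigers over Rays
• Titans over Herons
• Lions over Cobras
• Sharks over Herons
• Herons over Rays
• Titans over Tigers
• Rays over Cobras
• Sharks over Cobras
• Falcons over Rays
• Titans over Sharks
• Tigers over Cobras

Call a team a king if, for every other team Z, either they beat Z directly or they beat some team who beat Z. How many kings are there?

3

Cobras reaches everyone (king).
Falcons cannot reach Sharks, Titans in two steps.
Sharks reaches everyone (king).
Herons cannot reach Sharks, Titans in two steps.
Lions cannot reach Sharks in two steps.
Tigers cannot reach Sharks in two steps.
Rays cannot reach Sharks in two steps.
Titans reaches everyone (king).
Kings: Cobras, Sharks, Titans — 3.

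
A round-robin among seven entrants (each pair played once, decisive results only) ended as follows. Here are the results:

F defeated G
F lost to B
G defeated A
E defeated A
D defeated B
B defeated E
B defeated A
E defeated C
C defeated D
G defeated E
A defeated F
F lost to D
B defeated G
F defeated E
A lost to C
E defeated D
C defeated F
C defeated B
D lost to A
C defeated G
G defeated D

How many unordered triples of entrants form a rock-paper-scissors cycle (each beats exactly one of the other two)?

Win totals: A 2, B 4, C 5, D 2, E 3, F 2, G 3.
An entrant with w wins dominates both others in C(w,2) triples; summing gives 1 + 6 + 10 + 1 + 3 + 1 + 3 = 25 transitive triples.
Total triples C(7,3) = 35, so cyclic triples = 35 − 25 = 10.

10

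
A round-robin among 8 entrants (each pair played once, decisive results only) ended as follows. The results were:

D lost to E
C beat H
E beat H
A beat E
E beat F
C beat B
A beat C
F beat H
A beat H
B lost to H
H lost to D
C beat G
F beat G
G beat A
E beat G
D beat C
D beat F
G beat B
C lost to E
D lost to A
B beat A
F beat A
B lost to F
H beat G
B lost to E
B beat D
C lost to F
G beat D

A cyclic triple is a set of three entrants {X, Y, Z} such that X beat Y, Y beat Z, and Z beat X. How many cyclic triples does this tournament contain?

14

Win totals: A 4, B 2, C 3, D 3, E 6, F 5, G 3, H 2.
An entrant with w wins dominates both others in C(w,2) triples; summing gives 6 + 1 + 3 + 3 + 15 + 10 + 3 + 1 = 42 transitive triples.
Total triples C(8,3) = 56, so cyclic triples = 56 − 42 = 14.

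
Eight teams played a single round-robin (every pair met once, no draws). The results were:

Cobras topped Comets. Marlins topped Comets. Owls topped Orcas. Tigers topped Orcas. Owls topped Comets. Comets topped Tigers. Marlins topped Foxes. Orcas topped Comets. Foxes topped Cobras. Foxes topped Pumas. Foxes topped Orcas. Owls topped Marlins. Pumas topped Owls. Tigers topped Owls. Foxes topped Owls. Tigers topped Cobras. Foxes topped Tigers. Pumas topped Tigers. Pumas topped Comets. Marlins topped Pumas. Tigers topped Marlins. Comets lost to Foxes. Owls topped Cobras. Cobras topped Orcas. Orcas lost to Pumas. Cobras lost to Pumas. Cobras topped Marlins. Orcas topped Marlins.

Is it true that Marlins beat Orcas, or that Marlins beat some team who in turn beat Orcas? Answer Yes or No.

Marlins did not beat Orcas directly.
Marlins beat Pumas, Foxes, Comets. Of those, Pumas beat Orcas.

Yes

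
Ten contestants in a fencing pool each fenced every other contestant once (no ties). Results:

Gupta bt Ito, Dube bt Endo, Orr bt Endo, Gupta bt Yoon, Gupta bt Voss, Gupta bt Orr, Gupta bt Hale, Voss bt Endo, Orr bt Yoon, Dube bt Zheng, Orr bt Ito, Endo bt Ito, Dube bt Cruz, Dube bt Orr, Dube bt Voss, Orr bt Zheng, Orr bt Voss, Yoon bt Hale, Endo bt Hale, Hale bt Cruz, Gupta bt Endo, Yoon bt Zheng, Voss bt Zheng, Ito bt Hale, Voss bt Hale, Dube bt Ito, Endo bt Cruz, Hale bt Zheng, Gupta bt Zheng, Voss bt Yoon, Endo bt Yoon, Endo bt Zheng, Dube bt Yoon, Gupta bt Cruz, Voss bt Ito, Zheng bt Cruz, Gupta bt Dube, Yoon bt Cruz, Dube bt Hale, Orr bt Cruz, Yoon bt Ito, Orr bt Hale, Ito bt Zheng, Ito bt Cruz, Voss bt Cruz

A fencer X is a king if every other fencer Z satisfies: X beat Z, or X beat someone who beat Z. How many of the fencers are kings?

Orr cannot reach Gupta, Dube in two steps.
Zheng cannot reach Orr, Yoon, Ito, Endo, Voss, Gupta, Hale, Dube in two steps.
Yoon cannot reach Orr, Endo, Voss, Gupta, Dube in two steps.
Ito cannot reach Orr, Yoon, Endo, Voss, Gupta, Dube in two steps.
Endo cannot reach Orr, Voss, Gupta, Dube in two steps.
Voss cannot reach Orr, Gupta, Dube in two steps.
Gupta reaches everyone (king).
Cruz cannot reach Orr, Zheng, Yoon, Ito, Endo, Voss, Gupta, Hale, Dube in two steps.
Hale cannot reach Orr, Yoon, Ito, Endo, Voss, Gupta, Dube in two steps.
Dube cannot reach Gupta in two steps.
Kings: Gupta — 1.

1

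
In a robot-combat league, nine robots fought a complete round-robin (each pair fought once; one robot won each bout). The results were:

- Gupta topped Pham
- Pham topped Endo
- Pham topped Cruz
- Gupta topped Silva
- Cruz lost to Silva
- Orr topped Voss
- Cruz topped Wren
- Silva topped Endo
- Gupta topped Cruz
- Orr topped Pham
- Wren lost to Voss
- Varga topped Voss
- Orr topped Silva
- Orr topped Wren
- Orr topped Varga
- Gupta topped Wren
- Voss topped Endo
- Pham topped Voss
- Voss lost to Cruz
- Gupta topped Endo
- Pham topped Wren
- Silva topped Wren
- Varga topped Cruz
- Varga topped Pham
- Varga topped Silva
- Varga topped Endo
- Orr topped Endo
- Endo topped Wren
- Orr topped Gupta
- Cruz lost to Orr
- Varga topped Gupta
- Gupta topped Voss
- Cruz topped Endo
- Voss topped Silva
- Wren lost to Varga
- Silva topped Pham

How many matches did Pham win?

Pham's results: beat Cruz, Endo, Wren, Voss; lost to Orr, Varga, Silva, Gupta.
That is 4 wins.

4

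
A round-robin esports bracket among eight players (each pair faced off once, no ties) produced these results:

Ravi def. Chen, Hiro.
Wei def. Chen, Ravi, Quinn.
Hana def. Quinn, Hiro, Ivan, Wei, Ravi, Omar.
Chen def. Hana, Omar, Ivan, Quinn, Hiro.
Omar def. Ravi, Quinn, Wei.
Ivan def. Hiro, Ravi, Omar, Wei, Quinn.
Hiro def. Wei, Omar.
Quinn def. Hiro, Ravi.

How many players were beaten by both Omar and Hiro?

1

Omar beat: Quinn, Wei, Ravi.
Hiro beat: Wei, Omar.
Both beat: Wei — 1.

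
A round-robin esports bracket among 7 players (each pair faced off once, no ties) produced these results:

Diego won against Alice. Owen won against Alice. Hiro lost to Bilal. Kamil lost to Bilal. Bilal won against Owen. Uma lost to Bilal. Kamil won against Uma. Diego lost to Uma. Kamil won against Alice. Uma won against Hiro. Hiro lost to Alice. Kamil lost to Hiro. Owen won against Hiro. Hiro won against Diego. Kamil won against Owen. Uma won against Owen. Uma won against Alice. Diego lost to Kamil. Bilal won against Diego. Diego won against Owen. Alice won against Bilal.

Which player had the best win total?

Bilal

Win totals: Alice 2, Bilal 5, Kamil 4, Hiro 2, Uma 4, Diego 2, Owen 2.
Bilal leads with 5 wins (next highest: 4).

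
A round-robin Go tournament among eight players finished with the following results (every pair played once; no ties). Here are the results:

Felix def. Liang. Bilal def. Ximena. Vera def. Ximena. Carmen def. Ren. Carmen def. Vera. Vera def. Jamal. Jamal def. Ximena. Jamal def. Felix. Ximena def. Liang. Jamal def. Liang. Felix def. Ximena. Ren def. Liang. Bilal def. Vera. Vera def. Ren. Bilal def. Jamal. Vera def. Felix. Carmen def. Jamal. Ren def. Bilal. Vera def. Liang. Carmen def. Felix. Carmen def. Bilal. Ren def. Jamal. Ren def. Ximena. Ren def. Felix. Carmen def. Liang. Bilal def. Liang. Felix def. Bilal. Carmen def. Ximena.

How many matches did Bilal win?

Bilal's results: beat Jamal, Liang, Ximena, Vera; lost to Carmen, Felix, Ren.
That is 4 wins.

4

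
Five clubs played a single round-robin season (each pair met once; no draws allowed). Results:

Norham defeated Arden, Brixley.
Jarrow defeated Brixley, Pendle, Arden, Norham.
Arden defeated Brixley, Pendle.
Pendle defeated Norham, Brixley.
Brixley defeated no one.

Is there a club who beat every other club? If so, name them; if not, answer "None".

Jarrow

Jarrow has 4 wins out of 4 opponents — a perfect record.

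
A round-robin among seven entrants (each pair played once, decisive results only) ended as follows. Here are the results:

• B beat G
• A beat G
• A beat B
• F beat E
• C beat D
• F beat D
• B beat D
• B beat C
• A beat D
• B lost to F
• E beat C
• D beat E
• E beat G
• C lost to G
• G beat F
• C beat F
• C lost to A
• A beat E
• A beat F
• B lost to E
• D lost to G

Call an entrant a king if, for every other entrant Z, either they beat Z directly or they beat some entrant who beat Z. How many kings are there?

A reaches everyone (king).
B cannot reach A in two steps.
C cannot reach A, G in two steps.
D cannot reach A, F in two steps.
E cannot reach A in two steps.
F cannot reach A in two steps.
G cannot reach A in two steps.
Kings: A — 1.

1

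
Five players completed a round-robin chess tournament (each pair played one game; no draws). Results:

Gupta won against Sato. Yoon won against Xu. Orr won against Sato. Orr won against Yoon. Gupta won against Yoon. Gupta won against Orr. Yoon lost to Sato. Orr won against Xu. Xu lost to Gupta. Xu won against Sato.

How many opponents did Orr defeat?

3

Orr's results: beat Xu, Sato, Yoon; lost to Gupta.
That is 3 wins.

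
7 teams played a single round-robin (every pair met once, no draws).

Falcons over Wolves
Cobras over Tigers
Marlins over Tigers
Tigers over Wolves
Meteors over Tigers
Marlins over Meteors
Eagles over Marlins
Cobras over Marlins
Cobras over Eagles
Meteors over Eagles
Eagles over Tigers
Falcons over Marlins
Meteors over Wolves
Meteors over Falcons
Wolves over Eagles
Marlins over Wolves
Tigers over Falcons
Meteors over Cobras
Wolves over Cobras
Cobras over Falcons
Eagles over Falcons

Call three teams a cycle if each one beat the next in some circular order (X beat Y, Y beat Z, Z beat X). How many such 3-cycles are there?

10

Win totals: Marlins 3, Eagles 3, Tigers 2, Wolves 2, Meteors 5, Falcons 2, Cobras 4.
A team with w wins dominates both others in C(w,2) triples; summing gives 3 + 3 + 1 + 1 + 10 + 1 + 6 = 25 transitive triples.
Total triples C(7,3) = 35, so cyclic triples = 35 − 25 = 10.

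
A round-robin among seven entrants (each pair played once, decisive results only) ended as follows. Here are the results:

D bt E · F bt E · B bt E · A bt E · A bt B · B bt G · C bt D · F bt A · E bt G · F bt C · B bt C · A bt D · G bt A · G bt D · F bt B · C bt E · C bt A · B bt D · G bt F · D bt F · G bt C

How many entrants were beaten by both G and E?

0

G beat: A, C, D, F.
E beat: G.
No one was beaten by both.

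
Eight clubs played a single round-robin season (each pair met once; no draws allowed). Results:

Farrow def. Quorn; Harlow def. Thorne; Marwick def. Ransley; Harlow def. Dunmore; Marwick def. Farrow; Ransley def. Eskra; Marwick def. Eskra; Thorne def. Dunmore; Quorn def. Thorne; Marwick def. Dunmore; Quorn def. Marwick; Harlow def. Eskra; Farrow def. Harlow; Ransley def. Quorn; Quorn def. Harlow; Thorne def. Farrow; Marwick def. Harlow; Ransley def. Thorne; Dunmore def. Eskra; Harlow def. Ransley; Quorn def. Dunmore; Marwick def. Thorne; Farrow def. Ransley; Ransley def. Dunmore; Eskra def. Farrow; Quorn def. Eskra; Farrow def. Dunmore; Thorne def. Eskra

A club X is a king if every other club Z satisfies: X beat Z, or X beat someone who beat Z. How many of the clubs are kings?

Ransley reaches everyone (king).
Dunmore cannot reach Ransley, Harlow, Thorne, Quorn, Marwick in two steps.
Harlow cannot reach Marwick in two steps.
Thorne cannot reach Marwick in two steps.
Eskra cannot reach Thorne, Marwick in two steps.
Farrow reaches everyone (king).
Quorn reaches everyone (king).
Marwick reaches everyone (king).
Kings: Ransley, Farrow, Quorn, Marwick — 4.

4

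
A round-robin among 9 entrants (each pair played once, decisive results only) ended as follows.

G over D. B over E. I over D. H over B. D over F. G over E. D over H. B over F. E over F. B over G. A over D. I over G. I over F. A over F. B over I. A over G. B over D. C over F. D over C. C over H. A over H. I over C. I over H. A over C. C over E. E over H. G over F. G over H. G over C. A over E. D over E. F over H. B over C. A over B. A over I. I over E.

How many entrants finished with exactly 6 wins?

2

Win totals: A 8, B 6, C 3, D 4, E 2, F 1, G 5, H 1, I 6.
Exactly 6: B, I — 2 entrants.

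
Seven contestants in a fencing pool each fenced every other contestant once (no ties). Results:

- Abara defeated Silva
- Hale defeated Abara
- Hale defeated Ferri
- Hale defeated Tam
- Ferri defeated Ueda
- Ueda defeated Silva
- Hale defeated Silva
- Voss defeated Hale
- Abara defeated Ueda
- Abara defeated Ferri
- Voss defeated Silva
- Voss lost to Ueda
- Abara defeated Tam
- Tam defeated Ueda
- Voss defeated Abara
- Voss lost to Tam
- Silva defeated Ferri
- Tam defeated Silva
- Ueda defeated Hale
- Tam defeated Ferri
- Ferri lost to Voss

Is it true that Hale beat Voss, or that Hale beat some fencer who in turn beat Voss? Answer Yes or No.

Hale did not beat Voss directly.
Hale beat Tam, Ferri, Abara, Silva. Of those, Tam beat Voss.

Yes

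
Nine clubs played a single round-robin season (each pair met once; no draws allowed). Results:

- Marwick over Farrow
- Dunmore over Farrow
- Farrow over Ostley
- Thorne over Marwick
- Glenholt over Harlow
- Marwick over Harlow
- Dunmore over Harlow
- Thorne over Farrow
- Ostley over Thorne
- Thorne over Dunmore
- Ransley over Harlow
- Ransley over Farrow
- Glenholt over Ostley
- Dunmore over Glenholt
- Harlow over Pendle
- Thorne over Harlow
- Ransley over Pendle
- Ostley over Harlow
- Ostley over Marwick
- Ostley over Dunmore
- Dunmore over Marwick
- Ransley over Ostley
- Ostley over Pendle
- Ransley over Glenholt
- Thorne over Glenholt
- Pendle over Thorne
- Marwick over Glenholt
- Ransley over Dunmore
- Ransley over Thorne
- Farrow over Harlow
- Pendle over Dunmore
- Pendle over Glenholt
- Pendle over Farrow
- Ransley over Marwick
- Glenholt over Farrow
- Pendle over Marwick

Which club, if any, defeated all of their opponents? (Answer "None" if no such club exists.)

Ransley has 8 wins out of 8 opponents — a perfect record.

Ransley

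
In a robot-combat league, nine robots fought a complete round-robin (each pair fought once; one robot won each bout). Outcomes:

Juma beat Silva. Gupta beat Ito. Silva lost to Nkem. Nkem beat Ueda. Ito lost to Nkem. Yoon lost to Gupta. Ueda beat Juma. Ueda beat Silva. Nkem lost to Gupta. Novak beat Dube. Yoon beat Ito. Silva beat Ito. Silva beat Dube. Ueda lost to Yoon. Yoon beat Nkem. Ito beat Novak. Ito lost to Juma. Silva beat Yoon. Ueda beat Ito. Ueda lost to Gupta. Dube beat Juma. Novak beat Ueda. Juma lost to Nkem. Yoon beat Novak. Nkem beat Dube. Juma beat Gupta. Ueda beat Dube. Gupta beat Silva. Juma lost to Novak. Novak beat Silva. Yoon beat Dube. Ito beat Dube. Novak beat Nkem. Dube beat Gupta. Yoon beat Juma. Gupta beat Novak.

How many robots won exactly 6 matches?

2

Win totals: Dube 2, Gupta 6, Ueda 4, Ito 2, Novak 5, Silva 3, Nkem 5, Yoon 6, Juma 3.
Exactly 6: Gupta, Yoon — 2 robots.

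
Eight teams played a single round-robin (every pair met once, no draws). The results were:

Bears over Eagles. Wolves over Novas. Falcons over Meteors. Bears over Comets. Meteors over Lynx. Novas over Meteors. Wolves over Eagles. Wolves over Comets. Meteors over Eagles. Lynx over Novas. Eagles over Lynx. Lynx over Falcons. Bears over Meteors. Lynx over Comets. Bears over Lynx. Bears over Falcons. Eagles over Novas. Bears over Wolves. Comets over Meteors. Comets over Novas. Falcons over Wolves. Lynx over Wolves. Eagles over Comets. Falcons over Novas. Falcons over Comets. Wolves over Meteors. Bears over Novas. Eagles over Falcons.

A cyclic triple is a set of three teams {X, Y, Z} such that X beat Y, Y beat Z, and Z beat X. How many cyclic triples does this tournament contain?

Win totals: Lynx 4, Meteors 2, Novas 1, Comets 2, Eagles 4, Bears 7, Falcons 4, Wolves 4.
A team with w wins dominates both others in C(w,2) triples; summing gives 6 + 1 + 0 + 1 + 6 + 21 + 6 + 6 = 47 transitive triples.
Total triples C(8,3) = 56, so cyclic triples = 56 − 47 = 9.

9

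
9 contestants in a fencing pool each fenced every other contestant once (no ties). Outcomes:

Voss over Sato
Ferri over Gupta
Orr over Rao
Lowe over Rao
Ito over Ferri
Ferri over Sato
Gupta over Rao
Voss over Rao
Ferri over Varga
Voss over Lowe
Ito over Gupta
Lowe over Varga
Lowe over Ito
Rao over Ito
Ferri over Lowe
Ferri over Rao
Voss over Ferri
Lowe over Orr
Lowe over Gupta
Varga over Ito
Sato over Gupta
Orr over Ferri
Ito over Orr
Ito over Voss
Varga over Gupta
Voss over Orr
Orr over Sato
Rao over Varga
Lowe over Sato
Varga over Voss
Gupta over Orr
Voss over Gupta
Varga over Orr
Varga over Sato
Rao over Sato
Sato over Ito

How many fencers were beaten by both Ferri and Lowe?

Ferri beat: Rao, Varga, Lowe, Gupta, Sato.
Lowe beat: Rao, Orr, Varga, Gupta, Ito, Sato.
Both beat: Rao, Varga, Gupta, Sato — 4.

4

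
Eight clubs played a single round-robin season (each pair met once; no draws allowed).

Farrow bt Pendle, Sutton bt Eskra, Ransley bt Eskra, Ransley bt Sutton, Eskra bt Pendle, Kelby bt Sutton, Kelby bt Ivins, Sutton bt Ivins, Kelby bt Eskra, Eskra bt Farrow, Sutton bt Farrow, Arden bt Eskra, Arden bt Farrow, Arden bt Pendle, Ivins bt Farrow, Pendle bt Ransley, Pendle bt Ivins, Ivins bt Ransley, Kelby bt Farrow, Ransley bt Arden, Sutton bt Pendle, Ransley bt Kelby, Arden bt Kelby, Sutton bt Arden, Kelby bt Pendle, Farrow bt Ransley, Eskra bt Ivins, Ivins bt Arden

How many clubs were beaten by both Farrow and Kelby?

Farrow beat: Ransley, Pendle.
Kelby beat: Sutton, Ivins, Eskra, Pendle, Farrow.
Both beat: Pendle — 1.

1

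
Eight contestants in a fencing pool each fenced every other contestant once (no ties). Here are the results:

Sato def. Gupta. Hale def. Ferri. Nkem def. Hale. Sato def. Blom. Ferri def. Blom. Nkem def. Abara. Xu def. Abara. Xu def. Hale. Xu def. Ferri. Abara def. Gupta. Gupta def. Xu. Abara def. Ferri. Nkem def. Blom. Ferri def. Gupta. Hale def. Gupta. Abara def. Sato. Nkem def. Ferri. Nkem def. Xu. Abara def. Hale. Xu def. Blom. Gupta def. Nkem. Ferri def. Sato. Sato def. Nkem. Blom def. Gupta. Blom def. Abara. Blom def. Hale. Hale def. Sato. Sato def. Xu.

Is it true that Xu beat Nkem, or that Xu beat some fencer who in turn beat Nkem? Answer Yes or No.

No

Xu did not beat Nkem directly.
Xu beat Ferri, Hale, Abara, Blom, but each of them lost to Nkem. No two-step path.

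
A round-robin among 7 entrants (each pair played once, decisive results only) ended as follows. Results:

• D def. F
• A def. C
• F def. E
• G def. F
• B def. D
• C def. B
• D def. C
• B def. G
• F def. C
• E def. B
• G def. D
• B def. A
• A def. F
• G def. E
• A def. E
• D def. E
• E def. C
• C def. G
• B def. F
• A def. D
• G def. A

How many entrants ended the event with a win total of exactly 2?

Win totals: A 4, B 4, C 2, D 3, E 2, F 2, G 4.
Exactly 2: C, E, F — 3 entrants.

3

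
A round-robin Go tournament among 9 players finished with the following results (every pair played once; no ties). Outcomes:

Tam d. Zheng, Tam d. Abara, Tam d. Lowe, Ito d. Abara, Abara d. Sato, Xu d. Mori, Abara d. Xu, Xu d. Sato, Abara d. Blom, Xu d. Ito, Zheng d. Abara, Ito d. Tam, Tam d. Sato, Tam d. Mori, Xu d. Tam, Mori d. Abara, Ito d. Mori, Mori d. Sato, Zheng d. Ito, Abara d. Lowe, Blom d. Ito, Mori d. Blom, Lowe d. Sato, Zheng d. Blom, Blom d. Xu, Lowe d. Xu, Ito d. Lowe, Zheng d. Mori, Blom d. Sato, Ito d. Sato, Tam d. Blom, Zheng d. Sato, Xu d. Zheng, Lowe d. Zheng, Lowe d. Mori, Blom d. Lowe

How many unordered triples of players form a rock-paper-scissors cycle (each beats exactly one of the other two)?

Win totals: Blom 4, Sato 0, Ito 5, Mori 3, Lowe 4, Zheng 5, Abara 4, Tam 6, Xu 5.
A player with w wins dominates both others in C(w,2) triples; summing gives 6 + 0 + 10 + 3 + 6 + 10 + 6 + 15 + 10 = 66 transitive triples.
Total triples C(9,3) = 84, so cyclic triples = 84 − 66 = 18.

18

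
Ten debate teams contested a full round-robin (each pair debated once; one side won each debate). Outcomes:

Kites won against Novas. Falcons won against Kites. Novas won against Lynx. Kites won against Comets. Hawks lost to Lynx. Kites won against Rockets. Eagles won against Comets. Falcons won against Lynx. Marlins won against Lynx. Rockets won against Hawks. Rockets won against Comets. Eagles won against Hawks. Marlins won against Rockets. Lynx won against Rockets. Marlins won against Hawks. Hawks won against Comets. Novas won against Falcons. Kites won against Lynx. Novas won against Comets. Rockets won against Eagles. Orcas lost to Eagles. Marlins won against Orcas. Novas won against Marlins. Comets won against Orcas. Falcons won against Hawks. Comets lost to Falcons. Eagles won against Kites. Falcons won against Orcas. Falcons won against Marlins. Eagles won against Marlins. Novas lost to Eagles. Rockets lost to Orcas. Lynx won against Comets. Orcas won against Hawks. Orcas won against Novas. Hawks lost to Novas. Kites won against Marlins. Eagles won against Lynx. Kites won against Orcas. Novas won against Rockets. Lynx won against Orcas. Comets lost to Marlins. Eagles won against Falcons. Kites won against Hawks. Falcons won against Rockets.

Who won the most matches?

Eagles

Win totals: Marlins 5, Novas 6, Comets 1, Orcas 3, Rockets 3, Falcons 7, Kites 7, Eagles 8, Hawks 1, Lynx 4.
Eagles leads with 8 wins (next highest: 7).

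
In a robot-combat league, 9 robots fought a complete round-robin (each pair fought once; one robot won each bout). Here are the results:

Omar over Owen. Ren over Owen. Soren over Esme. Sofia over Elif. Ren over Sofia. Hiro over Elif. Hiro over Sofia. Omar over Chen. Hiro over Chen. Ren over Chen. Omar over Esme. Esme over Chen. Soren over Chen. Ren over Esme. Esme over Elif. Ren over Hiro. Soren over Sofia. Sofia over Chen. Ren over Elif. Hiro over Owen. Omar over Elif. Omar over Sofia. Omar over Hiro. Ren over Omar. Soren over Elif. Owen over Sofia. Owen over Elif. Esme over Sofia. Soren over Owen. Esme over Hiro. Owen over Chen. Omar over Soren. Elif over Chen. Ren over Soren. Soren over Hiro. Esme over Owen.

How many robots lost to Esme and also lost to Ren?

Esme beat: Elif, Chen, Owen, Sofia, Hiro.
Ren beat: Elif, Esme, Chen, Soren, Owen, Sofia, Omar, Hiro.
Both beat: Elif, Chen, Owen, Sofia, Hiro — 5.

5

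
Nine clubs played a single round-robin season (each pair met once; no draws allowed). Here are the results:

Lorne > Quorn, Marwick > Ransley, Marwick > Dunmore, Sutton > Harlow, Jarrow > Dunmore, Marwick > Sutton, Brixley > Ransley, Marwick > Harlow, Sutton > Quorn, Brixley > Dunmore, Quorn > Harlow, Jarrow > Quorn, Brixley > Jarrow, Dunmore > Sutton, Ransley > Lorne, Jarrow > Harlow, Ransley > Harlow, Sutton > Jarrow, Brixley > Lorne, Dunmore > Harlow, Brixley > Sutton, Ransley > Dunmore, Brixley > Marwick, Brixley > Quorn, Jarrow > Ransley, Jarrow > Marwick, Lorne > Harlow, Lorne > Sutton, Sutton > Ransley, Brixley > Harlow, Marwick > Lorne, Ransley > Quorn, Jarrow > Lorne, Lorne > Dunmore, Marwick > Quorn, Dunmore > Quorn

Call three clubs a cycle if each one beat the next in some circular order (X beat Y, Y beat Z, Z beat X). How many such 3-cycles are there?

Win totals: Marwick 6, Quorn 1, Lorne 4, Harlow 0, Brixley 8, Dunmore 3, Ransley 4, Sutton 4, Jarrow 6.
A club with w wins dominates both others in C(w,2) triples; summing gives 15 + 0 + 6 + 0 + 28 + 3 + 6 + 6 + 15 = 79 transitive triples.
Total triples C(9,3) = 84, so cyclic triples = 84 − 79 = 5.

5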